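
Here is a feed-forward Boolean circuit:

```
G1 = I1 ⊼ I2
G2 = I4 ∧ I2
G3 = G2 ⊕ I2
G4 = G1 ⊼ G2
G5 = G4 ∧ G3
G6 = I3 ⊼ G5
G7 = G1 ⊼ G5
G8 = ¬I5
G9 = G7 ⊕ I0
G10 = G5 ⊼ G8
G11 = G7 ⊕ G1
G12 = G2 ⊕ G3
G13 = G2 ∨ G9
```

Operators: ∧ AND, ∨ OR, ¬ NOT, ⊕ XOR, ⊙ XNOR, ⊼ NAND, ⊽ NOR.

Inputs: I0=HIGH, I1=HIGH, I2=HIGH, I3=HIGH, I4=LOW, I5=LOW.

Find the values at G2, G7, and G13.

G2 = LOW  G7 = HIGH  G13 = LOW

G1 = I1 NAND I2 = HIGH NAND HIGH = LOW
G2 = I4 AND I2 = LOW AND HIGH = LOW
G3 = G2 XOR I2 = LOW XOR HIGH = HIGH
G4 = G1 NAND G2 = LOW NAND LOW = HIGH
G5 = G4 AND G3 = HIGH AND HIGH = HIGH
G7 = G1 NAND G5 = LOW NAND HIGH = HIGH
G9 = G7 XOR I0 = HIGH XOR HIGH = LOW
G13 = G2 OR G9 = LOW OR LOW = LOW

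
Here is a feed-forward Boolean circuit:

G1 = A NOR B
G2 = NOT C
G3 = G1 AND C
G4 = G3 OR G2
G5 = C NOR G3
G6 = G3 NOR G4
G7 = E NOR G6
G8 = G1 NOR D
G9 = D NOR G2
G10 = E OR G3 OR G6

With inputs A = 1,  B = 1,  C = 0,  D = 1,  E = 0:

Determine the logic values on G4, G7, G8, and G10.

G4 = 1, G7 = 1, G8 = 0, G10 = 0

G1 = A NOR B = 1 NOR 1 = 0
G2 = NOT C = NOT 0 = 1
G3 = G1 AND C = 0 AND 0 = 0
G4 = G3 OR G2 = 0 OR 1 = 1
G6 = G3 NOR G4 = 0 NOR 1 = 0
G7 = E NOR G6 = 0 NOR 0 = 1
G8 = G1 NOR D = 0 NOR 1 = 0
G10 = E OR G3 OR G6 = 0 OR 0 OR 0 = 0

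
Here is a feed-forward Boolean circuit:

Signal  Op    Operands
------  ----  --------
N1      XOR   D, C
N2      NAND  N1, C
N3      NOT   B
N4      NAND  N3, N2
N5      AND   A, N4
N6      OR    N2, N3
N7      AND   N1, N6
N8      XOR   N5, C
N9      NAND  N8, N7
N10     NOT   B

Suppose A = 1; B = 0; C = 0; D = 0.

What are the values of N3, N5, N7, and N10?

N1 = D XOR C = 0 XOR 0 = 0
N2 = N1 NAND C = 0 NAND 0 = 1
N3 = NOT B = NOT 0 = 1
N4 = N3 NAND N2 = 1 NAND 1 = 0
N5 = A AND N4 = 1 AND 0 = 0
N6 = N2 OR N3 = 1 OR 1 = 1
N7 = N1 AND N6 = 0 AND 1 = 0
N10 = NOT B = NOT 0 = 1

N3 = 1, N5 = 0, N7 = 0, N10 = 1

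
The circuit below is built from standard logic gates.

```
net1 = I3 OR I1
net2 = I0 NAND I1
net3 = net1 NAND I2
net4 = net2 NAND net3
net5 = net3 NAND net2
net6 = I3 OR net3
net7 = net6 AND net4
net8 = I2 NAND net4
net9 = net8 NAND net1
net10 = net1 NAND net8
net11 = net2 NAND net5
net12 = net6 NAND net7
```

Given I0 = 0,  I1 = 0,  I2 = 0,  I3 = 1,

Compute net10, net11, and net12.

net10 = 0  net11 = 1  net12 = 1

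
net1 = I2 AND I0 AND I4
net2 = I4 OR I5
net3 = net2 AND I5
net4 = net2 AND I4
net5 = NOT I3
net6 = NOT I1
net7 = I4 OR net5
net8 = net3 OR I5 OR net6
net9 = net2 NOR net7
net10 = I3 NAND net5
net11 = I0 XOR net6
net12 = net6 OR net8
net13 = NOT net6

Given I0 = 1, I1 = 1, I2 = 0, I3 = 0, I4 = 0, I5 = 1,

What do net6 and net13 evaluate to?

net6 = NOT I1 = NOT 1 = 0
net13 = NOT net6 = NOT 0 = 1

net6 = 0; net13 = 1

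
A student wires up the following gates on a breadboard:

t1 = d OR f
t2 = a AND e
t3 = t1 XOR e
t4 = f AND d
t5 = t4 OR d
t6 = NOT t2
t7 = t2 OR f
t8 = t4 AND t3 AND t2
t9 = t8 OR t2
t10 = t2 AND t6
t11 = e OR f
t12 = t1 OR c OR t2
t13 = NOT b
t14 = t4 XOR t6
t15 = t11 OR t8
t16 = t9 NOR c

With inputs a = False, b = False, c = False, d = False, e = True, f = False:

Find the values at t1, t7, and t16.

t1 = d OR f = False OR False = False
t2 = a AND e = False AND True = False
t3 = t1 XOR e = False XOR True = True
t4 = f AND d = False AND False = False
t7 = t2 OR f = False OR False = False
t8 = t4 AND t3 AND t2 = False AND True AND False = False
t9 = t8 OR t2 = False OR False = False
t16 = t9 NOR c = False NOR False = True

t1 = False, t7 = False, t16 = True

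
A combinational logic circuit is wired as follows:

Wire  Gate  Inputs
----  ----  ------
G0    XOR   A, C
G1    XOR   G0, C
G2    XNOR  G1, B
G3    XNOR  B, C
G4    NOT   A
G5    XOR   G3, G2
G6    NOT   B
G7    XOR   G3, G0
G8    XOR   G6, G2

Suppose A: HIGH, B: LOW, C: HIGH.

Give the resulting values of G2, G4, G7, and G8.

G2 = LOW, G4 = LOW, G7 = LOW, G8 = HIGH

G0 = A XOR C = HIGH XOR HIGH = LOW
G1 = G0 XOR C = LOW XOR HIGH = HIGH
G2 = G1 XNOR B = HIGH XNOR LOW = LOW
G3 = B XNOR C = LOW XNOR HIGH = LOW
G4 = NOT A = NOT HIGH = LOW
G6 = NOT B = NOT LOW = HIGH
G7 = G3 XOR G0 = LOW XOR LOW = LOW
G8 = G6 XOR G2 = HIGH XOR LOW = HIGH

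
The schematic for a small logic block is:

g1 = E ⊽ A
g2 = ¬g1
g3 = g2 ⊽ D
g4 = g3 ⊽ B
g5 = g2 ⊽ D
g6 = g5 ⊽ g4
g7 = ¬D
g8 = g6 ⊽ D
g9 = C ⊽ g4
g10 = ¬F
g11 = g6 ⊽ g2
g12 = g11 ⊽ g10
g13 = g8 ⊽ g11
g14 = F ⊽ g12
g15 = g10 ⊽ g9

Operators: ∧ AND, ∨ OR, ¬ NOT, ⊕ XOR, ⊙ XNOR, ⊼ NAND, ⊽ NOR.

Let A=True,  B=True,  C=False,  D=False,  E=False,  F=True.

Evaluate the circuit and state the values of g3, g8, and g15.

g1 = E NOR A = False NOR True = False
g2 = NOT g1 = NOT False = True
g3 = g2 NOR D = True NOR False = False
g4 = g3 NOR B = False NOR True = False
g5 = g2 NOR D = True NOR False = False
g6 = g5 NOR g4 = False NOR False = True
g8 = g6 NOR D = True NOR False = False
g9 = C NOR g4 = False NOR False = True
g10 = NOT F = NOT True = False
g15 = g10 NOR g9 = False NOR True = False

g3 = False; g8 = False; g15 = False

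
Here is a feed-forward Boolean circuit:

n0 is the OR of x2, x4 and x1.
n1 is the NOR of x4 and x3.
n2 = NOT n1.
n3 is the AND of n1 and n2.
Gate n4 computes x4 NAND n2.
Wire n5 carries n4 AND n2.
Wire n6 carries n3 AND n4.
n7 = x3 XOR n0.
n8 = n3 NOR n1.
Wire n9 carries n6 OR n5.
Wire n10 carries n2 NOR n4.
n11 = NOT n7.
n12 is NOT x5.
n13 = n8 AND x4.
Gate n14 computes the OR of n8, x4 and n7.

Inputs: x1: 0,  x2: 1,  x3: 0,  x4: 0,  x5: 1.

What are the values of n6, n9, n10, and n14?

n6 = 0  n9 = 0  n10 = 0  n14 = 1

n0 = x2 OR x4 OR x1 = 1 OR 0 OR 0 = 1
n1 = x4 NOR x3 = 0 NOR 0 = 1
n2 = NOT n1 = NOT 1 = 0
n3 = n1 AND n2 = 1 AND 0 = 0
n4 = x4 NAND n2 = 0 NAND 0 = 1
n5 = n4 AND n2 = 1 AND 0 = 0
n6 = n3 AND n4 = 0 AND 1 = 0
n7 = x3 XOR n0 = 0 XOR 1 = 1
n8 = n3 NOR n1 = 0 NOR 1 = 0
n9 = n6 OR n5 = 0 OR 0 = 0
n10 = n2 NOR n4 = 0 NOR 1 = 0
n14 = n8 OR x4 OR n7 = 0 OR 0 OR 1 = 1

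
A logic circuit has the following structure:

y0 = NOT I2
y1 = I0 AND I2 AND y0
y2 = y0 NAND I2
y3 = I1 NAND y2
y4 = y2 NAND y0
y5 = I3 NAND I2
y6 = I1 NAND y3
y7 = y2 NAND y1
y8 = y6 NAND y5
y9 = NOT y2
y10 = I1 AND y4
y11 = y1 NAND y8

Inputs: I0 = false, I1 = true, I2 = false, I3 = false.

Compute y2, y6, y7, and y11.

y2 = true; y6 = true; y7 = true; y11 = true

y0 = NOT I2 = NOT false = true
y1 = I0 AND I2 AND y0 = false AND false AND true = false
y2 = y0 NAND I2 = true NAND false = true
y3 = I1 NAND y2 = true NAND true = false
y5 = I3 NAND I2 = false NAND false = true
y6 = I1 NAND y3 = true NAND false = true
y7 = y2 NAND y1 = true NAND false = true
y8 = y6 NAND y5 = true NAND true = false
y11 = y1 NAND y8 = false NAND false = true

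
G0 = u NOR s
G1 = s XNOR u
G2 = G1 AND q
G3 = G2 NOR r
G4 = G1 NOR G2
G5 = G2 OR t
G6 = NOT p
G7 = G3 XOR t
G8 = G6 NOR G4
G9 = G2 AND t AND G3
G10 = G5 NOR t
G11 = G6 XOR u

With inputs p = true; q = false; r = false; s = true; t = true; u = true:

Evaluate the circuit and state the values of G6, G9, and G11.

G6 = false  G9 = false  G11 = true

G1 = s XNOR u = true XNOR true = true
G2 = G1 AND q = true AND false = false
G3 = G2 NOR r = false NOR false = true
G6 = NOT p = NOT true = false
G9 = G2 AND t AND G3 = false AND true AND true = false
G11 = G6 XOR u = false XOR true = true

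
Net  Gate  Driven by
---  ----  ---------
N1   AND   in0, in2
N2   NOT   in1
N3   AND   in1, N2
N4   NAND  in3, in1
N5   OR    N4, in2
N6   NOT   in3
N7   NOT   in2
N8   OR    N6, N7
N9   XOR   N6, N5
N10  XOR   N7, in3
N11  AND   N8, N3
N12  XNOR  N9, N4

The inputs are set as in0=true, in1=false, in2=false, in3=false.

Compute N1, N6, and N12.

N1 = false, N6 = true, N12 = false

N1 = in0 AND in2 = true AND false = false
N4 = in3 NAND in1 = false NAND false = true
N5 = N4 OR in2 = true OR false = true
N6 = NOT in3 = NOT false = true
N9 = N6 XOR N5 = true XOR true = false
N12 = N9 XNOR N4 = false XNOR true = false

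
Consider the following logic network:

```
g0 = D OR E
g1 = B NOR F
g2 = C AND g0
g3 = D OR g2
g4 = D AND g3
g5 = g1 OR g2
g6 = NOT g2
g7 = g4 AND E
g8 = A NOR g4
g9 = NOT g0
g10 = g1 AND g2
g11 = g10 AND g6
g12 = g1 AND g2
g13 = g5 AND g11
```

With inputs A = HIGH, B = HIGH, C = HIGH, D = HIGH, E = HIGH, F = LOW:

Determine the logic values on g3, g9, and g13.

g3 = HIGH  g9 = LOW  g13 = LOW

g0 = D OR E = HIGH OR HIGH = HIGH
g1 = B NOR F = HIGH NOR LOW = LOW
g2 = C AND g0 = HIGH AND HIGH = HIGH
g3 = D OR g2 = HIGH OR HIGH = HIGH
g5 = g1 OR g2 = LOW OR HIGH = HIGH
g6 = NOT g2 = NOT HIGH = LOW
g9 = NOT g0 = NOT HIGH = LOW
g10 = g1 AND g2 = LOW AND HIGH = LOW
g11 = g10 AND g6 = LOW AND LOW = LOW
g13 = g5 AND g11 = HIGH AND LOW = LOW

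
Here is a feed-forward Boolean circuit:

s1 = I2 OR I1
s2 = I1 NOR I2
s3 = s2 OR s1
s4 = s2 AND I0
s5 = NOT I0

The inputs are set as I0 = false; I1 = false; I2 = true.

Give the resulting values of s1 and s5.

s1 = true, s5 = true

s1 = I2 OR I1 = true OR false = true
s5 = NOT I0 = NOT false = true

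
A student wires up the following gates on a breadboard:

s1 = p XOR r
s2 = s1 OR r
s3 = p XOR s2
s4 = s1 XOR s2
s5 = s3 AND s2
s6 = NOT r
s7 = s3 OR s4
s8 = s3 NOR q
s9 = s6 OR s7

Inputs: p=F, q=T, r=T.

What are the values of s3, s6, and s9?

s3 = T  s6 = F  s9 = T

s1 = p XOR r = F XOR T = T
s2 = s1 OR r = T OR T = T
s3 = p XOR s2 = F XOR T = T
s4 = s1 XOR s2 = T XOR T = F
s6 = NOT r = NOT T = F
s7 = s3 OR s4 = T OR F = T
s9 = s6 OR s7 = F OR T = T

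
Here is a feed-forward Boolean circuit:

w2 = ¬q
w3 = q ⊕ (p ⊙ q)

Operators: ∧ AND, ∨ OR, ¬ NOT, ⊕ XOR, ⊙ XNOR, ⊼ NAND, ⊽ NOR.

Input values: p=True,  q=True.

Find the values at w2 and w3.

w2 = False, w3 = False

w2 = ¬True = False
w3 = True ⊕ (True ⊙ True) = False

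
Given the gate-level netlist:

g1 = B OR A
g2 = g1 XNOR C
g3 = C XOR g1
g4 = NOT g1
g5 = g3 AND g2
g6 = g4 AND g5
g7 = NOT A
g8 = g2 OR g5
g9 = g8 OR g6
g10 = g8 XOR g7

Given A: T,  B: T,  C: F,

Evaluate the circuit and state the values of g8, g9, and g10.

g8 = F  g9 = F  g10 = F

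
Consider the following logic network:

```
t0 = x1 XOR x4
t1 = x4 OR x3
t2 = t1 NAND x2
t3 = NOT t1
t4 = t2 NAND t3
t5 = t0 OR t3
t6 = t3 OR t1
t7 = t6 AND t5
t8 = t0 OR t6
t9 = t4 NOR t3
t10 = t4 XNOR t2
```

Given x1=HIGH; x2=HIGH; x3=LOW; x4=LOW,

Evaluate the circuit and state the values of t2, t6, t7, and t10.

t0 = x1 XOR x4 = HIGH XOR LOW = HIGH
t1 = x4 OR x3 = LOW OR LOW = LOW
t2 = t1 NAND x2 = LOW NAND HIGH = HIGH
t3 = NOT t1 = NOT LOW = HIGH
t4 = t2 NAND t3 = HIGH NAND HIGH = LOW
t5 = t0 OR t3 = HIGH OR HIGH = HIGH
t6 = t3 OR t1 = HIGH OR LOW = HIGH
t7 = t6 AND t5 = HIGH AND HIGH = HIGH
t10 = t4 XNOR t2 = LOW XNOR HIGH = LOW

t2 = HIGH, t6 = HIGH, t7 = HIGH, t10 = LOW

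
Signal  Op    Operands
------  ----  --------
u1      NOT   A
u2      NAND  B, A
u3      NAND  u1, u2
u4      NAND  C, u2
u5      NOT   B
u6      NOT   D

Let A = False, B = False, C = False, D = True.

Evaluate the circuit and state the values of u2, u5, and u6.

u2 = B NAND A = False NAND False = True
u5 = NOT B = NOT False = True
u6 = NOT D = NOT True = False

u2 = True, u5 = True, u6 = False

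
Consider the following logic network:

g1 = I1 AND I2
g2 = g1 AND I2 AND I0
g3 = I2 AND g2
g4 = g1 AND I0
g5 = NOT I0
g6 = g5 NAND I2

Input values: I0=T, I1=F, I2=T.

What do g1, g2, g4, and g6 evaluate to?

g1 = I1 AND I2 = F AND T = F
g2 = g1 AND I2 AND I0 = F AND T AND T = F
g4 = g1 AND I0 = F AND T = F
g5 = NOT I0 = NOT T = F
g6 = g5 NAND I2 = F NAND T = T

g1 = F, g2 = F, g4 = F, g6 = T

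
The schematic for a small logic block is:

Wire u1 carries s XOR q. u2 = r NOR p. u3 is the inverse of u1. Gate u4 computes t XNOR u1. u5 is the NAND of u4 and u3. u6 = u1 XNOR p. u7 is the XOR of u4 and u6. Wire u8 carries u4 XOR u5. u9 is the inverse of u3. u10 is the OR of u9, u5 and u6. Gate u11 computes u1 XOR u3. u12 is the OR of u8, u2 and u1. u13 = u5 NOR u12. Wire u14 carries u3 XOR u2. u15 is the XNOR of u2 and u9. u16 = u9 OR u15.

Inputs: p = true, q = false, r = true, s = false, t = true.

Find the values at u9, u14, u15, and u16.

u1 = s XOR q = false XOR false = false
u2 = r NOR p = true NOR true = false
u3 = NOT u1 = NOT false = true
u9 = NOT u3 = NOT true = false
u14 = u3 XOR u2 = true XOR false = true
u15 = u2 XNOR u9 = false XNOR false = true
u16 = u9 OR u15 = false OR true = true

u9 = false  u14 = true  u15 = true  u16 = true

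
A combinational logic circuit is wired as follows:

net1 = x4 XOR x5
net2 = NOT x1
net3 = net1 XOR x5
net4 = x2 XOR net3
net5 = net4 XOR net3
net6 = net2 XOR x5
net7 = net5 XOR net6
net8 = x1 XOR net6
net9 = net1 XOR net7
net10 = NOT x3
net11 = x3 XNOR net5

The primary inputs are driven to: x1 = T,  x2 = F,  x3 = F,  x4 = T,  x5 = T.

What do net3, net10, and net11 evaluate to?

net1 = x4 XOR x5 = T XOR T = F
net3 = net1 XOR x5 = F XOR T = T
net4 = x2 XOR net3 = F XOR T = T
net5 = net4 XOR net3 = T XOR T = F
net10 = NOT x3 = NOT F = T
net11 = x3 XNOR net5 = F XNOR F = T

net3 = T, net10 = T, net11 = T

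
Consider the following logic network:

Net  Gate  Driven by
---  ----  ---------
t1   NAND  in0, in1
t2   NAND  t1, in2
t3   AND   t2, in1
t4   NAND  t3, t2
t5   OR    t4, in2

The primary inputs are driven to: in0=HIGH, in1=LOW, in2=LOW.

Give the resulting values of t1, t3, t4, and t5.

t1 = HIGH; t3 = LOW; t4 = HIGH; t5 = HIGH

t1 = in0 NAND in1 = HIGH NAND LOW = HIGH
t2 = t1 NAND in2 = HIGH NAND LOW = HIGH
t3 = t2 AND in1 = HIGH AND LOW = LOW
t4 = t3 NAND t2 = LOW NAND HIGH = HIGH
t5 = t4 OR in2 = HIGH OR LOW = HIGH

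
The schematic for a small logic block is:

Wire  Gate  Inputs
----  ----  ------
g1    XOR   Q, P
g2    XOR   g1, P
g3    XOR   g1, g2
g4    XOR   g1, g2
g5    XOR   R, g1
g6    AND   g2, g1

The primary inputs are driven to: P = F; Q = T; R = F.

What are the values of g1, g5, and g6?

g1 = T; g5 = T; g6 = T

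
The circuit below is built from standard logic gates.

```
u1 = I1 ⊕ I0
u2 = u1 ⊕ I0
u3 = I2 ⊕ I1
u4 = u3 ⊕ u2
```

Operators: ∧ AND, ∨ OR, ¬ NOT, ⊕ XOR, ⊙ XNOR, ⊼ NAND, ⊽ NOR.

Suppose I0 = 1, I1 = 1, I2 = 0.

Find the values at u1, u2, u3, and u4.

u1 = 0; u2 = 1; u3 = 1; u4 = 0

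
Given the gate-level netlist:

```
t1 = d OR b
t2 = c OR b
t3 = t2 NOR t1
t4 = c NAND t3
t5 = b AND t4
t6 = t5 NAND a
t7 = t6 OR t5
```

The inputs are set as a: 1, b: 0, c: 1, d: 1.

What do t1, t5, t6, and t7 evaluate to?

t1 = d OR b = 1 OR 0 = 1
t2 = c OR b = 1 OR 0 = 1
t3 = t2 NOR t1 = 1 NOR 1 = 0
t4 = c NAND t3 = 1 NAND 0 = 1
t5 = b AND t4 = 0 AND 1 = 0
t6 = t5 NAND a = 0 NAND 1 = 1
t7 = t6 OR t5 = 1 OR 0 = 1

t1 = 1, t5 = 0, t6 = 1, t7 = 1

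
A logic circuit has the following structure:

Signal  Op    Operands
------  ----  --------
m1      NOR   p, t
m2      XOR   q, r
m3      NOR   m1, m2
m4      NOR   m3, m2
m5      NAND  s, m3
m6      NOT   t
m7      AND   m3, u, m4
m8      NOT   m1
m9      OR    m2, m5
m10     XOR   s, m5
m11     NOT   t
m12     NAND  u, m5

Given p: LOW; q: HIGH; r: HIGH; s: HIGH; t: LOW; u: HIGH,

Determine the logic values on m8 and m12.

m8 = LOW  m12 = LOW

m1 = p NOR t = LOW NOR LOW = HIGH
m2 = q XOR r = HIGH XOR HIGH = LOW
m3 = m1 NOR m2 = HIGH NOR LOW = LOW
m5 = s NAND m3 = HIGH NAND LOW = HIGH
m8 = NOT m1 = NOT HIGH = LOW
m12 = u NAND m5 = HIGH NAND HIGH = LOW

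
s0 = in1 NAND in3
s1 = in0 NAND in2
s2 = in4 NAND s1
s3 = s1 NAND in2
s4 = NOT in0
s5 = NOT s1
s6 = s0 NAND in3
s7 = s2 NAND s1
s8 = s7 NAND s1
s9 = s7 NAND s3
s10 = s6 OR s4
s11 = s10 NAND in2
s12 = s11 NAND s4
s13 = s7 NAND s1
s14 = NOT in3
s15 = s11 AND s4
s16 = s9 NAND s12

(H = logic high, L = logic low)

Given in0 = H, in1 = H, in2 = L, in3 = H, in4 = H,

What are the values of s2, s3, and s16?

s2 = L, s3 = H, s16 = H

s0 = in1 NAND in3 = H NAND H = L
s1 = in0 NAND in2 = H NAND L = H
s2 = in4 NAND s1 = H NAND H = L
s3 = s1 NAND in2 = H NAND L = H
s4 = NOT in0 = NOT H = L
s6 = s0 NAND in3 = L NAND H = H
s7 = s2 NAND s1 = L NAND H = H
s9 = s7 NAND s3 = H NAND H = L
s10 = s6 OR s4 = H OR L = H
s11 = s10 NAND in2 = H NAND L = H
s12 = s11 NAND s4 = H NAND L = H
s16 = s9 NAND s12 = L NAND H = H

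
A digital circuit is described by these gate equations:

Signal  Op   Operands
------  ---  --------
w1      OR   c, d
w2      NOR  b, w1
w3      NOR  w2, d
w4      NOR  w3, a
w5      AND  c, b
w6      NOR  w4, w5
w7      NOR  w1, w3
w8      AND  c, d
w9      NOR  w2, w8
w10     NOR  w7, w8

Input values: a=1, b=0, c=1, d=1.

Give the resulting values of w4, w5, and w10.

w1 = c OR d = 1 OR 1 = 1
w2 = b NOR w1 = 0 NOR 1 = 0
w3 = w2 NOR d = 0 NOR 1 = 0
w4 = w3 NOR a = 0 NOR 1 = 0
w5 = c AND b = 1 AND 0 = 0
w7 = w1 NOR w3 = 1 NOR 0 = 0
w8 = c AND d = 1 AND 1 = 1
w10 = w7 NOR w8 = 0 NOR 1 = 0

w4 = 0; w5 = 0; w10 = 0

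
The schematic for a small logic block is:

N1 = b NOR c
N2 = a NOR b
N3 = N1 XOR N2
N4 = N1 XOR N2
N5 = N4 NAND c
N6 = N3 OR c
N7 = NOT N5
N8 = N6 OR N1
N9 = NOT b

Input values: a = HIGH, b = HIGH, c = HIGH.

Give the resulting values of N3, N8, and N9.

N1 = b NOR c = HIGH NOR HIGH = LOW
N2 = a NOR b = HIGH NOR HIGH = LOW
N3 = N1 XOR N2 = LOW XOR LOW = LOW
N6 = N3 OR c = LOW OR HIGH = HIGH
N8 = N6 OR N1 = HIGH OR LOW = HIGH
N9 = NOT b = NOT HIGH = LOW

N3 = LOW, N8 = HIGH, N9 = LOW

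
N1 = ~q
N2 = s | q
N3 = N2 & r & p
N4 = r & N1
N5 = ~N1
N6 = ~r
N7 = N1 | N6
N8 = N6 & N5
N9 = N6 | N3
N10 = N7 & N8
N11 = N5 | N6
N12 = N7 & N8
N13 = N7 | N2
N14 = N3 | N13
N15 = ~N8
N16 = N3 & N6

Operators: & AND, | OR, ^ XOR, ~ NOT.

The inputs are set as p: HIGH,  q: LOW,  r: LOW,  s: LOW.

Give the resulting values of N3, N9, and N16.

N2 = s OR q = LOW OR LOW = LOW
N3 = N2 AND r AND p = LOW AND LOW AND HIGH = LOW
N6 = NOT r = NOT LOW = HIGH
N9 = N6 OR N3 = HIGH OR LOW = HIGH
N16 = N3 AND N6 = LOW AND HIGH = LOW

N3 = LOW, N9 = HIGH, N16 = LOW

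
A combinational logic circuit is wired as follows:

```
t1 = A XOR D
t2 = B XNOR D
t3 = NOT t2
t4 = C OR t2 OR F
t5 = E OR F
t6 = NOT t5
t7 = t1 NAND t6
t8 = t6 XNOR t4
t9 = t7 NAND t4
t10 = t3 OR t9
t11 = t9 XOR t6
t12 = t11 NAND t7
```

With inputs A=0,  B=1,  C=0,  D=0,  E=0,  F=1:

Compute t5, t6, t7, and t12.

t5 = 1  t6 = 0  t7 = 1  t12 = 1

t1 = A XOR D = 0 XOR 0 = 0
t2 = B XNOR D = 1 XNOR 0 = 0
t4 = C OR t2 OR F = 0 OR 0 OR 1 = 1
t5 = E OR F = 0 OR 1 = 1
t6 = NOT t5 = NOT 1 = 0
t7 = t1 NAND t6 = 0 NAND 0 = 1
t9 = t7 NAND t4 = 1 NAND 1 = 0
t11 = t9 XOR t6 = 0 XOR 0 = 0
t12 = t11 NAND t7 = 0 NAND 1 = 1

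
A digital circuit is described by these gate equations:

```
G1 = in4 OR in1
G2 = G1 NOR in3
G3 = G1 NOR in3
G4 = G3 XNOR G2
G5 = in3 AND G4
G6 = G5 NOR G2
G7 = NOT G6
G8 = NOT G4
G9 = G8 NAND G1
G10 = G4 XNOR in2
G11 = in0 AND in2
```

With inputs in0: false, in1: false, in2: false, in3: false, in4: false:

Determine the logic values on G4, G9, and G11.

G4 = true, G9 = true, G11 = false

G1 = in4 OR in1 = false OR false = false
G2 = G1 NOR in3 = false NOR false = true
G3 = G1 NOR in3 = false NOR false = true
G4 = G3 XNOR G2 = true XNOR true = true
G8 = NOT G4 = NOT true = false
G9 = G8 NAND G1 = false NAND false = true
G11 = in0 AND in2 = false AND false = false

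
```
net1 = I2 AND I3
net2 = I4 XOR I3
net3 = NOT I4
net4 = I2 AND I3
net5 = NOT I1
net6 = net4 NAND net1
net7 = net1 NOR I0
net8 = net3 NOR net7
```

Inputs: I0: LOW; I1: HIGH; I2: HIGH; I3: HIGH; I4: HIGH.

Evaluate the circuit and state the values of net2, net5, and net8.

net1 = I2 AND I3 = HIGH AND HIGH = HIGH
net2 = I4 XOR I3 = HIGH XOR HIGH = LOW
net3 = NOT I4 = NOT HIGH = LOW
net5 = NOT I1 = NOT HIGH = LOW
net7 = net1 NOR I0 = HIGH NOR LOW = LOW
net8 = net3 NOR net7 = LOW NOR LOW = HIGH

net2 = LOW; net5 = LOW; net8 = HIGH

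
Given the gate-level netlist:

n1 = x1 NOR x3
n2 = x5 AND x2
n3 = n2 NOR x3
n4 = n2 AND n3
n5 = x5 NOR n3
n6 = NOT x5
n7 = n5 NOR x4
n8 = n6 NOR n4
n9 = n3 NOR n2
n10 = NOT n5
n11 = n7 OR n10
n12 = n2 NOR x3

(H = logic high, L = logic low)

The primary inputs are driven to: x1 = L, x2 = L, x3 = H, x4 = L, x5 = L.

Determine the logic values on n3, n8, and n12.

n3 = L, n8 = L, n12 = L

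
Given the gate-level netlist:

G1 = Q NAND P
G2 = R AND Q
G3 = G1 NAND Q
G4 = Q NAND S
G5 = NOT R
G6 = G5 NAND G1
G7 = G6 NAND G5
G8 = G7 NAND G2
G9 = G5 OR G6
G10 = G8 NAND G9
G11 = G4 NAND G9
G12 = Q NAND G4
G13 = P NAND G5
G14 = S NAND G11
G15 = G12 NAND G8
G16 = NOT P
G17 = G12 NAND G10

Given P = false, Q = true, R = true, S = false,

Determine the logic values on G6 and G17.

G6 = true, G17 = true

G1 = Q NAND P = true NAND false = true
G2 = R AND Q = true AND true = true
G4 = Q NAND S = true NAND false = true
G5 = NOT R = NOT true = false
G6 = G5 NAND G1 = false NAND true = true
G7 = G6 NAND G5 = true NAND false = true
G8 = G7 NAND G2 = true NAND true = false
G9 = G5 OR G6 = false OR true = true
G10 = G8 NAND G9 = false NAND true = true
G12 = Q NAND G4 = true NAND true = false
G17 = G12 NAND G10 = false NAND true = true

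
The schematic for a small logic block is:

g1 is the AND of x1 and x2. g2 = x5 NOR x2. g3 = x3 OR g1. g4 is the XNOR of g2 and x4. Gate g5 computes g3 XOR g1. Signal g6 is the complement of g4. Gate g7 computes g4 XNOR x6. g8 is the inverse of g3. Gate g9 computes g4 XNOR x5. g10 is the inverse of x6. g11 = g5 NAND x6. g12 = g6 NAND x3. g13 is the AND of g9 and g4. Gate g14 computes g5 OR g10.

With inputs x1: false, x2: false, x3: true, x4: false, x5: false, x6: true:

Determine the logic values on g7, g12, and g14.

g7 = false, g12 = false, g14 = true

g1 = x1 AND x2 = false AND false = false
g2 = x5 NOR x2 = false NOR false = true
g3 = x3 OR g1 = true OR false = true
g4 = g2 XNOR x4 = true XNOR false = false
g5 = g3 XOR g1 = true XOR false = true
g6 = NOT g4 = NOT false = true
g7 = g4 XNOR x6 = false XNOR true = false
g10 = NOT x6 = NOT true = false
g12 = g6 NAND x3 = true NAND true = false
g14 = g5 OR g10 = true OR false = true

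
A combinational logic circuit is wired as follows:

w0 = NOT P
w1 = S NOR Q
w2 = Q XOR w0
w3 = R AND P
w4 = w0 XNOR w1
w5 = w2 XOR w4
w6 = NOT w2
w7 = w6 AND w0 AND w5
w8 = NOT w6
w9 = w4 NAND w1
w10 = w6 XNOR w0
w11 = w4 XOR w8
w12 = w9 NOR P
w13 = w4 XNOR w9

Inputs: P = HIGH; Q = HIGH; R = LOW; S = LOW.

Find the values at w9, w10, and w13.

w0 = NOT P = NOT HIGH = LOW
w1 = S NOR Q = LOW NOR HIGH = LOW
w2 = Q XOR w0 = HIGH XOR LOW = HIGH
w4 = w0 XNOR w1 = LOW XNOR LOW = HIGH
w6 = NOT w2 = NOT HIGH = LOW
w9 = w4 NAND w1 = HIGH NAND LOW = HIGH
w10 = w6 XNOR w0 = LOW XNOR LOW = HIGH
w13 = w4 XNOR w9 = HIGH XNOR HIGH = HIGH

w9 = HIGH, w10 = HIGH, w13 = HIGH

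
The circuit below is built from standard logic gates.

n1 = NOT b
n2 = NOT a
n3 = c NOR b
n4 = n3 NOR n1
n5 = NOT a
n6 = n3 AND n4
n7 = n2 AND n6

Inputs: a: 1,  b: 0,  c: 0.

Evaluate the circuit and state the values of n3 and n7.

n3 = 1, n7 = 0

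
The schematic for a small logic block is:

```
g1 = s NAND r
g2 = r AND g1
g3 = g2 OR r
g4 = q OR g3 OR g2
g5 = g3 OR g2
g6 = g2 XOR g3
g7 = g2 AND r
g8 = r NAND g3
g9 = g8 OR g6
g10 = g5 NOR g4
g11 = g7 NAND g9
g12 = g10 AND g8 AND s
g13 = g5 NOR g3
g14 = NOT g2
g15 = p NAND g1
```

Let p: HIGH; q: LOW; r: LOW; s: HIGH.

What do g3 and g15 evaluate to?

g3 = LOW; g15 = LOW

g1 = s NAND r = HIGH NAND LOW = HIGH
g2 = r AND g1 = LOW AND HIGH = LOW
g3 = g2 OR r = LOW OR LOW = LOW
g15 = p NAND g1 = HIGH NAND HIGH = LOW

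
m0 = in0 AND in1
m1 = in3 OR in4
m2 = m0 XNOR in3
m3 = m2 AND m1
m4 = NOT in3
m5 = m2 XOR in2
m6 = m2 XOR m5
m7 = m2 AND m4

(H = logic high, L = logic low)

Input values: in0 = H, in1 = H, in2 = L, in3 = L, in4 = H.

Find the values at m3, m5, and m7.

m0 = in0 AND in1 = H AND H = H
m1 = in3 OR in4 = L OR H = H
m2 = m0 XNOR in3 = H XNOR L = L
m3 = m2 AND m1 = L AND H = L
m4 = NOT in3 = NOT L = H
m5 = m2 XOR in2 = L XOR L = L
m7 = m2 AND m4 = L AND H = L

m3 = L; m5 = L; m7 = L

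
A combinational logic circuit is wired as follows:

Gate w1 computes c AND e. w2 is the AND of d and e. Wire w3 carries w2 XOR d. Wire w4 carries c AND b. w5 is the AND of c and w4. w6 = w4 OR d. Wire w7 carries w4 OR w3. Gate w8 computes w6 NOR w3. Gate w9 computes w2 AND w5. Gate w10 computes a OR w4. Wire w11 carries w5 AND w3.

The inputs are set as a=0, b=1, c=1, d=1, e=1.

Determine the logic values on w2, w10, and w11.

w2 = d AND e = 1 AND 1 = 1
w3 = w2 XOR d = 1 XOR 1 = 0
w4 = c AND b = 1 AND 1 = 1
w5 = c AND w4 = 1 AND 1 = 1
w10 = a OR w4 = 0 OR 1 = 1
w11 = w5 AND w3 = 1 AND 0 = 0

w2 = 1; w10 = 1; w11 = 0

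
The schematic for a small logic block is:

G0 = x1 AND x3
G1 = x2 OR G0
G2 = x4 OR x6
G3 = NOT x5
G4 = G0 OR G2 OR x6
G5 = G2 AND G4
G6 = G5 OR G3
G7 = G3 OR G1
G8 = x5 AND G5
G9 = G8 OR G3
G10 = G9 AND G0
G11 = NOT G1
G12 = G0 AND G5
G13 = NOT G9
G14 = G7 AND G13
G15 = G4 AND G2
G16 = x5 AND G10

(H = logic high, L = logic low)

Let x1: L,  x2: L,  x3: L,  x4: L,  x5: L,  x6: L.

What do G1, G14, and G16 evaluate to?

G1 = L  G14 = L  G16 = L

G0 = x1 AND x3 = L AND L = L
G1 = x2 OR G0 = L OR L = L
G2 = x4 OR x6 = L OR L = L
G3 = NOT x5 = NOT L = H
G4 = G0 OR G2 OR x6 = L OR L OR L = L
G5 = G2 AND G4 = L AND L = L
G7 = G3 OR G1 = H OR L = H
G8 = x5 AND G5 = L AND L = L
G9 = G8 OR G3 = L OR H = H
G10 = G9 AND G0 = H AND L = L
G13 = NOT G9 = NOT H = L
G14 = G7 AND G13 = H AND L = L
G16 = x5 AND G10 = L AND L = L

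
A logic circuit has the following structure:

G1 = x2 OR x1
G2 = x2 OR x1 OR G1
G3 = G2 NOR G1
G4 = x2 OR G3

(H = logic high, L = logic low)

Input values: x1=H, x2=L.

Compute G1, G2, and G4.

G1 = x2 OR x1 = L OR H = H
G2 = x2 OR x1 OR G1 = L OR H OR H = H
G3 = G2 NOR G1 = H NOR H = L
G4 = x2 OR G3 = L OR L = L

G1 = H; G2 = H; G4 = L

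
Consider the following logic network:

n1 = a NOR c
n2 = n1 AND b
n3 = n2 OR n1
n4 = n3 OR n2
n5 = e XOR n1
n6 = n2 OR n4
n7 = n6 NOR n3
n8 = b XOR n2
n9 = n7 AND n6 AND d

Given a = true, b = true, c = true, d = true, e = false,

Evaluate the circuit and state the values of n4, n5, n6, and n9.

n1 = a NOR c = true NOR true = false
n2 = n1 AND b = false AND true = false
n3 = n2 OR n1 = false OR false = false
n4 = n3 OR n2 = false OR false = false
n5 = e XOR n1 = false XOR false = false
n6 = n2 OR n4 = false OR false = false
n7 = n6 NOR n3 = false NOR false = true
n9 = n7 AND n6 AND d = true AND false AND true = false

n4 = false  n5 = false  n6 = false  n9 = false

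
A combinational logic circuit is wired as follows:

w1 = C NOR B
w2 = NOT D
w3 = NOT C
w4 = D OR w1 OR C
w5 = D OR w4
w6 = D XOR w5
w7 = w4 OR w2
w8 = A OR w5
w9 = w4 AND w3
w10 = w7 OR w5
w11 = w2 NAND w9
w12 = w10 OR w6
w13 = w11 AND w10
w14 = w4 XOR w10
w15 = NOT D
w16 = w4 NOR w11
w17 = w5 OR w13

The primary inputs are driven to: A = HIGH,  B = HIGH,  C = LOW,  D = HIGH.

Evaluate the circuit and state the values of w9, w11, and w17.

w1 = C NOR B = LOW NOR HIGH = LOW
w2 = NOT D = NOT HIGH = LOW
w3 = NOT C = NOT LOW = HIGH
w4 = D OR w1 OR C = HIGH OR LOW OR LOW = HIGH
w5 = D OR w4 = HIGH OR HIGH = HIGH
w7 = w4 OR w2 = HIGH OR LOW = HIGH
w9 = w4 AND w3 = HIGH AND HIGH = HIGH
w10 = w7 OR w5 = HIGH OR HIGH = HIGH
w11 = w2 NAND w9 = LOW NAND HIGH = HIGH
w13 = w11 AND w10 = HIGH AND HIGH = HIGH
w17 = w5 OR w13 = HIGH OR HIGH = HIGH

w9 = HIGH, w11 = HIGH, w17 = HIGH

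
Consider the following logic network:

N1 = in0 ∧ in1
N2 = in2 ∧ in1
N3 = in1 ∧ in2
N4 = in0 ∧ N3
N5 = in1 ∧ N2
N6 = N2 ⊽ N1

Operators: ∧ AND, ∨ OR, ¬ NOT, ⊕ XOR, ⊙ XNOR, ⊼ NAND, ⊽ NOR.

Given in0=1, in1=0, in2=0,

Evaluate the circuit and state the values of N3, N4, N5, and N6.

N3 = 0, N4 = 0, N5 = 0, N6 = 1

N1 = in0 AND in1 = 1 AND 0 = 0
N2 = in2 AND in1 = 0 AND 0 = 0
N3 = in1 AND in2 = 0 AND 0 = 0
N4 = in0 AND N3 = 1 AND 0 = 0
N5 = in1 AND N2 = 0 AND 0 = 0
N6 = N2 NOR N1 = 0 NOR 0 = 1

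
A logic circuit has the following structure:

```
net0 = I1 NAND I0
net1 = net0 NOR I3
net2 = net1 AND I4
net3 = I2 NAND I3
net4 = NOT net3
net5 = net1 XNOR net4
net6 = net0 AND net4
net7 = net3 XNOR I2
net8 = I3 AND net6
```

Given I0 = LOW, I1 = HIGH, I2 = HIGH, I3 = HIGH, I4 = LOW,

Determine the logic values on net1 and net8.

net1 = LOW; net8 = HIGH

net0 = I1 NAND I0 = HIGH NAND LOW = HIGH
net1 = net0 NOR I3 = HIGH NOR HIGH = LOW
net3 = I2 NAND I3 = HIGH NAND HIGH = LOW
net4 = NOT net3 = NOT LOW = HIGH
net6 = net0 AND net4 = HIGH AND HIGH = HIGH
net8 = I3 AND net6 = HIGH AND HIGH = HIGH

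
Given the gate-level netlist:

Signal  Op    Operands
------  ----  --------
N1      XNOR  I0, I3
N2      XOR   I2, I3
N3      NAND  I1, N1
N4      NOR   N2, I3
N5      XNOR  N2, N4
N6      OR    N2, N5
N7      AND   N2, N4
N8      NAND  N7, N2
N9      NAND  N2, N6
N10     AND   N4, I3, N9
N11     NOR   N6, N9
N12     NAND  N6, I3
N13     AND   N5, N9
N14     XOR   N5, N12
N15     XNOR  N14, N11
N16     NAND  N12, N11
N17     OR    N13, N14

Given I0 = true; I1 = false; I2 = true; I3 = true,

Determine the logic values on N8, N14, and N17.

N8 = true, N14 = true, N17 = true

N2 = I2 XOR I3 = true XOR true = false
N4 = N2 NOR I3 = false NOR true = false
N5 = N2 XNOR N4 = false XNOR false = true
N6 = N2 OR N5 = false OR true = true
N7 = N2 AND N4 = false AND false = false
N8 = N7 NAND N2 = false NAND false = true
N9 = N2 NAND N6 = false NAND true = true
N12 = N6 NAND I3 = true NAND true = false
N13 = N5 AND N9 = true AND true = true
N14 = N5 XOR N12 = true XOR false = true
N17 = N13 OR N14 = true OR true = true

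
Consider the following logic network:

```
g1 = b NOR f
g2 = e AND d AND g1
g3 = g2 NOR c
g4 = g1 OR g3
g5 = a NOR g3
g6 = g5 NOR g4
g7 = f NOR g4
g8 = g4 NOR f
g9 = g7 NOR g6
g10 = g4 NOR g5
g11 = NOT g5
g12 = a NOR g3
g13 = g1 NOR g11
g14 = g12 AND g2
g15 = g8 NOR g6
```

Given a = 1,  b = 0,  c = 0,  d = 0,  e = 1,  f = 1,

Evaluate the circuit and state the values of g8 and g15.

g8 = 0  g15 = 1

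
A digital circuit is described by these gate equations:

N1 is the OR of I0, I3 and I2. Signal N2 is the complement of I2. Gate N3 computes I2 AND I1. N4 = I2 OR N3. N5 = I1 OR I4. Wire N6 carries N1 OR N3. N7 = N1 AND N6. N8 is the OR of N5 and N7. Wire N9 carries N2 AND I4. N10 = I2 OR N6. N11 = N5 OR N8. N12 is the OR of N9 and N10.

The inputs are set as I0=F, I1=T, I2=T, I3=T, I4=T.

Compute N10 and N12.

N10 = T  N12 = T

N1 = I0 OR I3 OR I2 = F OR T OR T = T
N2 = NOT I2 = NOT T = F
N3 = I2 AND I1 = T AND T = T
N6 = N1 OR N3 = T OR T = T
N9 = N2 AND I4 = F AND T = F
N10 = I2 OR N6 = T OR T = T
N12 = N9 OR N10 = F OR T = T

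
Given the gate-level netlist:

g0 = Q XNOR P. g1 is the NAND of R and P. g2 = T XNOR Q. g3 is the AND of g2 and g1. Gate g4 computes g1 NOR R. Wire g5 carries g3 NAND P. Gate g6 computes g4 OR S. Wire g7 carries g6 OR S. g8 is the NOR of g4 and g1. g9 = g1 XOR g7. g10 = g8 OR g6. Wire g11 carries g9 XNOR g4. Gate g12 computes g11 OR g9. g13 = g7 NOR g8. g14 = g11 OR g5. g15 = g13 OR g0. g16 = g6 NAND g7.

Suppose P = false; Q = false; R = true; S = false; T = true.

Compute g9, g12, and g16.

g1 = R NAND P = true NAND false = true
g4 = g1 NOR R = true NOR true = false
g6 = g4 OR S = false OR false = false
g7 = g6 OR S = false OR false = false
g9 = g1 XOR g7 = true XOR false = true
g11 = g9 XNOR g4 = true XNOR false = false
g12 = g11 OR g9 = false OR true = true
g16 = g6 NAND g7 = false NAND false = true

g9 = true; g12 = true; g16 = true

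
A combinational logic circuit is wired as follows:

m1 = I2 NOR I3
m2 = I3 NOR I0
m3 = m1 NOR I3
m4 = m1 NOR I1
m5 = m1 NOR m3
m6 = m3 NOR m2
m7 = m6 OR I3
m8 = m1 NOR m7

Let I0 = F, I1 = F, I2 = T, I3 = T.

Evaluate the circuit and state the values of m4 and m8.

m1 = I2 NOR I3 = T NOR T = F
m2 = I3 NOR I0 = T NOR F = F
m3 = m1 NOR I3 = F NOR T = F
m4 = m1 NOR I1 = F NOR F = T
m6 = m3 NOR m2 = F NOR F = T
m7 = m6 OR I3 = T OR T = T
m8 = m1 NOR m7 = F NOR T = F

m4 = T; m8 = F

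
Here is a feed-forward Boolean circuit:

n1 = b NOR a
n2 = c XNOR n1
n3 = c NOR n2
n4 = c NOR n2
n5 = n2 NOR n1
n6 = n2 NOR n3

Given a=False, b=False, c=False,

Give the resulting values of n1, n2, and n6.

n1 = True; n2 = False; n6 = False

n1 = b NOR a = False NOR False = True
n2 = c XNOR n1 = False XNOR True = False
n3 = c NOR n2 = False NOR False = True
n6 = n2 NOR n3 = False NOR True = False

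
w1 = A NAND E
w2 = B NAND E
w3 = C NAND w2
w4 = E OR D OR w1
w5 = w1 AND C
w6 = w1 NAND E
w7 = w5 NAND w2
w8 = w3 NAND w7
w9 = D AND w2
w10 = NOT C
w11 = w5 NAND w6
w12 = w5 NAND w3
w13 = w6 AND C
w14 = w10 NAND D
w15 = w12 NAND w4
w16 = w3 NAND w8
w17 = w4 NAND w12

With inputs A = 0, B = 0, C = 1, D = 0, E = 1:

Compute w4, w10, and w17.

w4 = 1, w10 = 0, w17 = 0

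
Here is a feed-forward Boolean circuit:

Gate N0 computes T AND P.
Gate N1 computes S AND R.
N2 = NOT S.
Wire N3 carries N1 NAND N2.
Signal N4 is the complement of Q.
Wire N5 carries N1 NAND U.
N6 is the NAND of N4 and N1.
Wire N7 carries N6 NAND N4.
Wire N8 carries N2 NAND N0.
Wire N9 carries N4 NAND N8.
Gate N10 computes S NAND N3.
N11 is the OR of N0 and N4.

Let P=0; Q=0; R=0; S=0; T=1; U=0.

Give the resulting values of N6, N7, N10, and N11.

N6 = 1, N7 = 0, N10 = 1, N11 = 1

N0 = T AND P = 1 AND 0 = 0
N1 = S AND R = 0 AND 0 = 0
N2 = NOT S = NOT 0 = 1
N3 = N1 NAND N2 = 0 NAND 1 = 1
N4 = NOT Q = NOT 0 = 1
N6 = N4 NAND N1 = 1 NAND 0 = 1
N7 = N6 NAND N4 = 1 NAND 1 = 0
N10 = S NAND N3 = 0 NAND 1 = 1
N11 = N0 OR N4 = 0 OR 1 = 1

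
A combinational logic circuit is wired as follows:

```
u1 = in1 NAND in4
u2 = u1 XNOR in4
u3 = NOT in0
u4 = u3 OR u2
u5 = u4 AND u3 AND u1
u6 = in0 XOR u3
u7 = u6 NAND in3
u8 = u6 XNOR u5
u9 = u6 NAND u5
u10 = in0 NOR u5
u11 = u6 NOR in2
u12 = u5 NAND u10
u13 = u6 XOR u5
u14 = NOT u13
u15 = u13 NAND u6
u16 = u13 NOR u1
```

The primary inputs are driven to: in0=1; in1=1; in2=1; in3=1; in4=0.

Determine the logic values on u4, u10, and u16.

u1 = in1 NAND in4 = 1 NAND 0 = 1
u2 = u1 XNOR in4 = 1 XNOR 0 = 0
u3 = NOT in0 = NOT 1 = 0
u4 = u3 OR u2 = 0 OR 0 = 0
u5 = u4 AND u3 AND u1 = 0 AND 0 AND 1 = 0
u6 = in0 XOR u3 = 1 XOR 0 = 1
u10 = in0 NOR u5 = 1 NOR 0 = 0
u13 = u6 XOR u5 = 1 XOR 0 = 1
u16 = u13 NOR u1 = 1 NOR 1 = 0

u4 = 0  u10 = 0  u16 = 0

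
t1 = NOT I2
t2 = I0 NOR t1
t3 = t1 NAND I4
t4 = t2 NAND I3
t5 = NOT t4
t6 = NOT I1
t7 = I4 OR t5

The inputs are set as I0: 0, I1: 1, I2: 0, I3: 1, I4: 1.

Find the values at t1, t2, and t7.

t1 = 1; t2 = 0; t7 = 1

t1 = NOT I2 = NOT 0 = 1
t2 = I0 NOR t1 = 0 NOR 1 = 0
t4 = t2 NAND I3 = 0 NAND 1 = 1
t5 = NOT t4 = NOT 1 = 0
t7 = I4 OR t5 = 1 OR 0 = 1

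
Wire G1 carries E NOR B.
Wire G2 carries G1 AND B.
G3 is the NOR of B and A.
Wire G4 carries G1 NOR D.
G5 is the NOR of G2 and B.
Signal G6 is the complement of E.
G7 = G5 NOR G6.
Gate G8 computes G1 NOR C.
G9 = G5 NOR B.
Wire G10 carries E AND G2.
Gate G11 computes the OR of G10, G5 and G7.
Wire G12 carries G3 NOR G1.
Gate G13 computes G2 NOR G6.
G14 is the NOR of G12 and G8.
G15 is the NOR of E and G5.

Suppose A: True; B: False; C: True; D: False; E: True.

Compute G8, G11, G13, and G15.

G8 = False; G11 = True; G13 = True; G15 = False

G1 = E NOR B = True NOR False = False
G2 = G1 AND B = False AND False = False
G5 = G2 NOR B = False NOR False = True
G6 = NOT E = NOT True = False
G7 = G5 NOR G6 = True NOR False = False
G8 = G1 NOR C = False NOR True = False
G10 = E AND G2 = True AND False = False
G11 = G10 OR G5 OR G7 = False OR True OR False = True
G13 = G2 NOR G6 = False NOR False = True
G15 = E NOR G5 = True NOR True = False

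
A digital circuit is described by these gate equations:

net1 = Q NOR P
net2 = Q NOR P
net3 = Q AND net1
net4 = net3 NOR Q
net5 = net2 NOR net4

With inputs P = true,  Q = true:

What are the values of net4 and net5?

net1 = Q NOR P = true NOR true = false
net2 = Q NOR P = true NOR true = false
net3 = Q AND net1 = true AND false = false
net4 = net3 NOR Q = false NOR true = false
net5 = net2 NOR net4 = false NOR false = true

net4 = false  net5 = true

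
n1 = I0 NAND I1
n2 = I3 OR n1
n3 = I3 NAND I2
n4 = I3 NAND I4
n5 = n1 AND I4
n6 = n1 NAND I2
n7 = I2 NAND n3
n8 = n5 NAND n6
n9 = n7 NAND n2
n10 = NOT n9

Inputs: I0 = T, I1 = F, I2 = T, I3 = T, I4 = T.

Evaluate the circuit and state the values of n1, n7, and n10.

n1 = T, n7 = T, n10 = T

n1 = I0 NAND I1 = T NAND F = T
n2 = I3 OR n1 = T OR T = T
n3 = I3 NAND I2 = T NAND T = F
n7 = I2 NAND n3 = T NAND F = T
n9 = n7 NAND n2 = T NAND T = F
n10 = NOT n9 = NOT F = T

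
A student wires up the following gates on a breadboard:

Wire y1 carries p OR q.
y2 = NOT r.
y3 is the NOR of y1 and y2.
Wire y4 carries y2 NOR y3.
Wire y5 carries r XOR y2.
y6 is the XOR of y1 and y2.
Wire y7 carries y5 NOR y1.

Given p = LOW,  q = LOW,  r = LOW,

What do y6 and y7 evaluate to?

y6 = HIGH; y7 = LOW

y1 = p OR q = LOW OR LOW = LOW
y2 = NOT r = NOT LOW = HIGH
y5 = r XOR y2 = LOW XOR HIGH = HIGH
y6 = y1 XOR y2 = LOW XOR HIGH = HIGH
y7 = y5 NOR y1 = HIGH NOR LOW = LOW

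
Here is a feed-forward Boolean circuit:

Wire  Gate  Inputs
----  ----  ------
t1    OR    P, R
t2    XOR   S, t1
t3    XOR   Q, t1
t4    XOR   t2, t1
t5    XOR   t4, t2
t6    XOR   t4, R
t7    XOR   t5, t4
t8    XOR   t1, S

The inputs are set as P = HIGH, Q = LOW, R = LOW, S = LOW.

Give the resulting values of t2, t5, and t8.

t2 = HIGH; t5 = HIGH; t8 = HIGH

t1 = P OR R = HIGH OR LOW = HIGH
t2 = S XOR t1 = LOW XOR HIGH = HIGH
t4 = t2 XOR t1 = HIGH XOR HIGH = LOW
t5 = t4 XOR t2 = LOW XOR HIGH = HIGH
t8 = t1 XOR S = HIGH XOR LOW = HIGH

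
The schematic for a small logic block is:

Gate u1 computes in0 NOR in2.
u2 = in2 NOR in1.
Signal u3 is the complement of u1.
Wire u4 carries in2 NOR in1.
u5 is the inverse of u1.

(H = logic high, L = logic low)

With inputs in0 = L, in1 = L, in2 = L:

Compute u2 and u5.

u1 = in0 NOR in2 = L NOR L = H
u2 = in2 NOR in1 = L NOR L = H
u5 = NOT u1 = NOT H = L

u2 = H, u5 = L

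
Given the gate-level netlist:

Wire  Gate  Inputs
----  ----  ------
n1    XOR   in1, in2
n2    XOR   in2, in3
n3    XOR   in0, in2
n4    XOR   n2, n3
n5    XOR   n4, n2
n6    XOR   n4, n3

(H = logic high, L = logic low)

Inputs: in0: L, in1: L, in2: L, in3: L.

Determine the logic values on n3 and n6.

n2 = in2 XOR in3 = L XOR L = L
n3 = in0 XOR in2 = L XOR L = L
n4 = n2 XOR n3 = L XOR L = L
n6 = n4 XOR n3 = L XOR L = L

n3 = L; n6 = L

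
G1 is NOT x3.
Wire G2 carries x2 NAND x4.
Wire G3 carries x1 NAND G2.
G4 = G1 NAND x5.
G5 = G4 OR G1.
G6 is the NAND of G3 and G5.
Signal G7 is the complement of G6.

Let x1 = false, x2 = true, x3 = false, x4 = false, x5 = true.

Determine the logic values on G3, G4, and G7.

G3 = true  G4 = false  G7 = true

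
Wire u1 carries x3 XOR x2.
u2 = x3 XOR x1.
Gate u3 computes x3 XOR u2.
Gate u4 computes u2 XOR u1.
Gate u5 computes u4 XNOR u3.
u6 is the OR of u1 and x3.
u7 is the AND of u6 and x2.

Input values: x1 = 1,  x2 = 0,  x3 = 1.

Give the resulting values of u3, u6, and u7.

u3 = 1, u6 = 1, u7 = 0

u1 = x3 XOR x2 = 1 XOR 0 = 1
u2 = x3 XOR x1 = 1 XOR 1 = 0
u3 = x3 XOR u2 = 1 XOR 0 = 1
u6 = u1 OR x3 = 1 OR 1 = 1
u7 = u6 AND x2 = 1 AND 0 = 0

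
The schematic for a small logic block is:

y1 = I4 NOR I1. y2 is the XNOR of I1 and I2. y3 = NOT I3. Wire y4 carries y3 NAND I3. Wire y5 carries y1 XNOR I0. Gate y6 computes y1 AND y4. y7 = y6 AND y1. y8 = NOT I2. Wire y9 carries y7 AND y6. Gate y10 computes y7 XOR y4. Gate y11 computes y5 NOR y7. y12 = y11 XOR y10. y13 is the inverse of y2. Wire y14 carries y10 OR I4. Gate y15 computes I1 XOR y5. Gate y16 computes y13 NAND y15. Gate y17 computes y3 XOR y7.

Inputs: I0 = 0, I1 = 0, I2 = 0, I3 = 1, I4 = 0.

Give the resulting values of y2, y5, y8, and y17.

y2 = 1, y5 = 0, y8 = 1, y17 = 1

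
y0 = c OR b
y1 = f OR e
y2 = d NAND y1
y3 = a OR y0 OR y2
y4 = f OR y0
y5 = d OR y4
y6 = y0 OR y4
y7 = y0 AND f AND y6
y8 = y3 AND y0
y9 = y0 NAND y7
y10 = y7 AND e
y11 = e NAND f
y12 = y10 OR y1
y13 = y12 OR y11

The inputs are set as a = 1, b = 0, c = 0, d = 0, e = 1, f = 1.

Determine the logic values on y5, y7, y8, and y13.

y5 = 1  y7 = 0  y8 = 0  y13 = 1

y0 = c OR b = 0 OR 0 = 0
y1 = f OR e = 1 OR 1 = 1
y2 = d NAND y1 = 0 NAND 1 = 1
y3 = a OR y0 OR y2 = 1 OR 0 OR 1 = 1
y4 = f OR y0 = 1 OR 0 = 1
y5 = d OR y4 = 0 OR 1 = 1
y6 = y0 OR y4 = 0 OR 1 = 1
y7 = y0 AND f AND y6 = 0 AND 1 AND 1 = 0
y8 = y3 AND y0 = 1 AND 0 = 0
y10 = y7 AND e = 0 AND 1 = 0
y11 = e NAND f = 1 NAND 1 = 0
y12 = y10 OR y1 = 0 OR 1 = 1
y13 = y12 OR y11 = 1 OR 0 = 1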